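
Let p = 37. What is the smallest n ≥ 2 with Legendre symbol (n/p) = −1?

(2/37) = −1, so 2 is the smallest positive non-residue mod 37.

2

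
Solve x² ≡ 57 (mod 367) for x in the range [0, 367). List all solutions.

Since 367 ≡ 3 (mod 4), a square root of 57 is 57^((367+1)/4) = 57^92 mod 367.
Repeated squaring: 57^2≡313, 57^4≡347, 57^8≡33, 57^16≡355, 57^32≡144, 57^64≡184 (mod 367).
57^92 = 57^(64+16+8+4) ≡ 290 (mod 367).
Check: 290² = 84100 ≡ 57 (mod 367). The two roots are 77 and 290.

77, 290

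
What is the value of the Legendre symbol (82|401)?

1

Euler's criterion: (82/401) ≡ 82^200 (mod 401).
82^2 ≡ 308 (mod 401)
82^4 ≡ 228 (mod 401)
82^8 ≡ 255 (mod 401)
82^16 ≡ 63 (mod 401)
82^32 ≡ 360 (mod 401)
82^64 ≡ 77 (mod 401)
82^128 ≡ 315 (mod 401)
82^200 = 82^(128+64+8) ≡ 1 (mod 401).
Result is 1, so (82/401) = 1.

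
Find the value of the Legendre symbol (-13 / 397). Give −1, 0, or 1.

-1

First reduce: -13 ≡ 384 (mod 397).
Pull out 2^7: since 397 ≡ 5 (mod 8), (2/397) = -1, so (2/397)^7 = -1.
Reciprocity: 3 ≡ 3 and 397 ≡ 1 (mod 4), so (3/397) = +(397/3).
Reduce top mod 3: now compute (1/3).
Reached (1/3) = 1. Collecting the sign flips along the way, the symbol is -1.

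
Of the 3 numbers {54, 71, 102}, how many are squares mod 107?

(54/107) = -1 → non-residue.
(71/107) = -1 → non-residue.
(102/107) = +1 → QR.
Total quadratic residues among the 3: 1.

1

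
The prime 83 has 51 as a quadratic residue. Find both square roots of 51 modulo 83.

Since 83 ≡ 3 (mod 4), a square root of 51 is 51^((83+1)/4) = 51^21 mod 83.
Repeated squaring: 51^2≡28, 51^4≡37, 51^8≡41, 51^16≡21 (mod 83).
51^21 = 51^(16+4+1) ≡ 36 (mod 83).
Check: 36² = 1296 ≡ 51 (mod 83). The two roots are 36 and 47.

36, 47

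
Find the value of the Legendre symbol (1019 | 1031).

Reciprocity: 1019 ≡ 3 and 1031 ≡ 3 (mod 4), so (1019/1031) = −(1031/1019).
Reduce top mod 1019: now compute (12/1019).
Pull out 2^2: since 1019 ≡ 3 (mod 8), (2/1019) = -1, so (2/1019)^2 = +1.
Reciprocity: 3 ≡ 3 and 1019 ≡ 3 (mod 4), so (3/1019) = −(1019/3).
Reduce top mod 3: now compute (2/3).
Pull out 2: since 3 ≡ 3 (mod 8), (2/3) = -1.
Reached (1/3) = 1. Collecting the sign flips along the way, the symbol is -1.

-1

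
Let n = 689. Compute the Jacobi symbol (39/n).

0

Reciprocity: 39 ≡ 3 and 689 ≡ 1 (mod 4), so (39/689) = +(689/39).
Reduce top mod 39: now compute (26/39).
Pull out 2: since 39 ≡ 7 (mod 8), (2/39) = +1.
Reciprocity: 13 ≡ 1 and 39 ≡ 3 (mod 4), so (13/39) = +(39/13).
Reduce top mod 13: now compute (0/13).
Top reduces to 0: gcd > 1, so the symbol is 0.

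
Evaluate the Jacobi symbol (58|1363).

Pull out 2: since 1363 ≡ 3 (mod 8), (2/1363) = -1.
Reciprocity: 29 ≡ 1 and 1363 ≡ 3 (mod 4), so (29/1363) = +(1363/29).
Reduce top mod 29: now compute (0/29).
Top reduces to 0: gcd > 1, so the symbol is 0.

0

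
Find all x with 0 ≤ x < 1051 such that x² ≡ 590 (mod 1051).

Since 1051 ≡ 3 (mod 4), a square root of 590 is 590^((1051+1)/4) = 590^263 mod 1051.
Repeated squaring: 590^2≡219, 590^4≡666, 590^8≡34, 590^16≡105, 590^32≡515, 590^64≡373, 590^128≡397, 590^256≡1010 (mod 1051).
590^263 = 590^(256+4+2+1) ≡ 842 (mod 1051).
Check: 842² = 708964 ≡ 590 (mod 1051). The two roots are 209 and 842.

209, 842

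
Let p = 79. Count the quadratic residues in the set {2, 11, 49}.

3

(2/79) = +1 → QR.
(11/79) = +1 → QR.
(49/79) = +1 → QR.
Total quadratic residues among the 3: 3.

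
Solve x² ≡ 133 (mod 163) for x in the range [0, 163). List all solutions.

40, 123

Since 163 ≡ 3 (mod 4), a square root of 133 is 133^((163+1)/4) = 133^41 mod 163.
Repeated squaring: 133^2≡85, 133^4≡53, 133^8≡38, 133^16≡140, 133^32≡40 (mod 163).
133^41 = 133^(32+8+1) ≡ 40 (mod 163).
Check: 40² = 1600 ≡ 133 (mod 163). The two roots are 40 and 123.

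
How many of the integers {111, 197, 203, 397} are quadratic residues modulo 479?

(111/479) = -1 → non-residue.
(197/479) = +1 → QR.
(203/479) = -1 → non-residue.
(397/479) = +1 → QR.
Total quadratic residues among the 4: 2.

2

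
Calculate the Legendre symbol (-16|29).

First reduce: -16 ≡ 13 (mod 29).
Reciprocity: 13 ≡ 1 and 29 ≡ 1 (mod 4), so (13/29) = +(29/13).
Reduce top mod 13: now compute (3/13).
Reciprocity: 3 ≡ 3 and 13 ≡ 1 (mod 4), so (3/13) = +(13/3).
Reduce top mod 3: now compute (1/3).
Reached (1/3) = 1. Collecting the sign flips along the way, the symbol is +1.

1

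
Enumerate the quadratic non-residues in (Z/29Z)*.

Square k = 1,…,14 (k and 29−k give the same square):
1²=1, 2²=4, 3²=9, 4²=16, 5²=25, 6²≡7, 7²≡20, 8²≡6, 9²≡23, 10²≡13, 11²≡5, 12²≡28, 13²≡24, 14²≡22 (mod 29).
The residues are {1, 4, 5, 6, 7, 9, 13, 16, 20, 22, 23, 24, 25, 28}; the non-residues are the remaining 14 nonzero classes.

2,3,8,10,11,12,14,15,17,18,19,21,26,27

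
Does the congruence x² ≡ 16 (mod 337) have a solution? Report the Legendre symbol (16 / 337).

Pull out 2^4: since 337 ≡ 1 (mod 8), (2/337) = +1, so (2/337)^4 = +1.
Reached (1/337) = 1. Collecting the sign flips along the way, the symbol is +1.

1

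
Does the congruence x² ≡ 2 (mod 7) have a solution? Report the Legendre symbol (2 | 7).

1

Euler's criterion: (2/7) ≡ 2^3 (mod 7).
2^2 ≡ 4 (mod 7)
2^3 = 2^(2+1) ≡ 1 (mod 7).
Result is 1, so (2/7) = 1.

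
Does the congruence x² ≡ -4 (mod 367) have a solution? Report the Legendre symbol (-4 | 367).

-1

First reduce: -4 ≡ 363 (mod 367).
Reciprocity: 363 ≡ 3 and 367 ≡ 3 (mod 4), so (363/367) = −(367/363).
Reduce top mod 363: now compute (4/363).
Pull out 2^2: since 363 ≡ 3 (mod 8), (2/363) = -1, so (2/363)^2 = +1.
Reached (1/363) = 1. Collecting the sign flips along the way, the symbol is -1.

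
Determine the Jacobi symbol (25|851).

Reciprocity: 25 ≡ 1 and 851 ≡ 3 (mod 4), so (25/851) = +(851/25).
Reduce top mod 25: now compute (1/25).
Reached (1/25) = 1. Collecting the sign flips along the way, the symbol is +1.

1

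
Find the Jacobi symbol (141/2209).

0

Reciprocity: 141 ≡ 1 and 2209 ≡ 1 (mod 4), so (141/2209) = +(2209/141).
Reduce top mod 141: now compute (94/141).
Pull out 2: since 141 ≡ 5 (mod 8), (2/141) = -1.
Reciprocity: 47 ≡ 3 and 141 ≡ 1 (mod 4), so (47/141) = +(141/47).
Reduce top mod 47: now compute (0/47).
Top reduces to 0: gcd > 1, so the symbol is 0.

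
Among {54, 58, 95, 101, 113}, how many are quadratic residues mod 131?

(54/131) = -1 → non-residue.
(58/131) = +1 → QR.
(95/131) = -1 → non-residue.
(101/131) = +1 → QR.
(113/131) = +1 → QR.
Total quadratic residues among the 5: 3.

3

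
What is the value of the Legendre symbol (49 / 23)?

1

First reduce: 49 ≡ 3 (mod 23).
Reciprocity: 3 ≡ 3 and 23 ≡ 3 (mod 4), so (3/23) = −(23/3).
Reduce top mod 3: now compute (2/3).
Pull out 2: since 3 ≡ 3 (mod 8), (2/3) = -1.
Reached (1/3) = 1. Collecting the sign flips along the way, the symbol is +1.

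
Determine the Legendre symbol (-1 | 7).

-1

Euler's criterion: (-1/7) ≡ 6^3 (mod 7).
6^2 ≡ 1 (mod 7)
6^3 = 6^(2+1) ≡ 6 (mod 7).
Result is 6 ≡ −1, so (-1/7) = −1.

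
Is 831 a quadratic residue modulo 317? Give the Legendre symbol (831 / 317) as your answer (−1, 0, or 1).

-1

Euler's criterion: (831/317) ≡ 197^158 (mod 317).
197^2 ≡ 135 (mod 317)
197^4 ≡ 156 (mod 317)
197^8 ≡ 244 (mod 317)
197^16 ≡ 257 (mod 317)
197^32 ≡ 113 (mod 317)
197^64 ≡ 89 (mod 317)
197^128 ≡ 313 (mod 317)
197^158 = 197^(128+16+8+4+2) ≡ 316 (mod 317).
Result is 316 ≡ −1, so (831/317) = −1.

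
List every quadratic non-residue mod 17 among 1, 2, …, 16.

Square k = 1,…,8 (k and 17−k give the same square):
1²=1, 2²=4, 3²=9, 4²=16, 5²≡8, 6²≡2, 7²≡15, 8²≡13 (mod 17).
The residues are {1, 2, 4, 8, 9, 13, 15, 16}; the non-residues are the remaining 8 nonzero classes.

3, 5, 6, 7, 10, 11, 12, 14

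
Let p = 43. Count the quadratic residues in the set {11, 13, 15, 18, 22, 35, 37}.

(11/43) = +1 → QR.
(13/43) = +1 → QR.
(15/43) = +1 → QR.
(18/43) = -1 → non-residue.
(22/43) = -1 → non-residue.
(35/43) = +1 → QR.
(37/43) = -1 → non-residue.
Total quadratic residues among the 7: 4.

4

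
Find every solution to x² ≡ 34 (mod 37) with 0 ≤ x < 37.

37 ≡ 1 (mod 4), so we find a root by search.
Trying successive values, 16² = 256 ≡ 34 (mod 37). The other root is 37 − 16 = 21.

16, 21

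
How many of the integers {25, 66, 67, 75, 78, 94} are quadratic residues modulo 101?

2

(25/101) = +1 → QR.
(66/101) = -1 → non-residue.
(67/101) = -1 → non-residue.
(75/101) = -1 → non-residue.
(78/101) = +1 → QR.
(94/101) = -1 → non-residue.
Total quadratic residues among the 6: 2.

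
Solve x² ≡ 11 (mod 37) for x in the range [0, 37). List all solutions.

37 ≡ 1 (mod 4), so we find a root by search.
Trying successive values, 14² = 196 ≡ 11 (mod 37). The other root is 37 − 14 = 23.

14, 23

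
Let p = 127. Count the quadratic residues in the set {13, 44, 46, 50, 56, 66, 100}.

4

(13/127) = +1 → QR.
(44/127) = +1 → QR.
(46/127) = -1 → non-residue.
(50/127) = +1 → QR.
(56/127) = -1 → non-residue.
(66/127) = -1 → non-residue.
(100/127) = +1 → QR.
Total quadratic residues among the 7: 4.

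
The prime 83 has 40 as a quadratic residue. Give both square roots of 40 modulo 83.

17, 66

Since 83 ≡ 3 (mod 4), a square root of 40 is 40^((83+1)/4) = 40^21 mod 83.
Repeated squaring: 40^2≡23, 40^4≡31, 40^8≡48, 40^16≡63 (mod 83).
40^21 = 40^(16+4+1) ≡ 17 (mod 83).
Check: 17² = 289 ≡ 40 (mod 83). The two roots are 17 and 66.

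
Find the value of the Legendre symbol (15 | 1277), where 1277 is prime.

Reciprocity: 15 ≡ 3 and 1277 ≡ 1 (mod 4), so (15/1277) = +(1277/15).
Reduce top mod 15: now compute (2/15).
Pull out 2: since 15 ≡ 7 (mod 8), (2/15) = +1.
Reached (1/15) = 1. Collecting the sign flips along the way, the symbol is +1.

1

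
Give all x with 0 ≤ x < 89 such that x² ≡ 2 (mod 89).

25, 64

89 ≡ 1 (mod 4), so we find a root by search.
Trying successive values, 25² = 625 ≡ 2 (mod 89). The other root is 89 − 25 = 64.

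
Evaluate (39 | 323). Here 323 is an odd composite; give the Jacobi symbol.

-1

Reciprocity: 39 ≡ 3 and 323 ≡ 3 (mod 4), so (39/323) = −(323/39).
Reduce top mod 39: now compute (11/39).
Reciprocity: 11 ≡ 3 and 39 ≡ 3 (mod 4), so (11/39) = −(39/11).
Reduce top mod 11: now compute (6/11).
Pull out 2: since 11 ≡ 3 (mod 8), (2/11) = -1.
Reciprocity: 3 ≡ 3 and 11 ≡ 3 (mod 4), so (3/11) = −(11/3).
Reduce top mod 3: now compute (2/3).
Pull out 2: since 3 ≡ 3 (mod 8), (2/3) = -1.
Reached (1/3) = 1. Collecting the sign flips along the way, the symbol is -1.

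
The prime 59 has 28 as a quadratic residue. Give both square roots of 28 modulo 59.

21, 38

Since 59 ≡ 3 (mod 4), a square root of 28 is 28^((59+1)/4) = 28^15 mod 59.
Repeated squaring: 28^2≡17, 28^4≡53, 28^8≡36 (mod 59).
28^15 = 28^(8+4+2+1) ≡ 21 (mod 59).
Check: 21² = 441 ≡ 28 (mod 59). The two roots are 21 and 38.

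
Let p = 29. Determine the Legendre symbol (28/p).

Pull out 2^2: since 29 ≡ 5 (mod 8), (2/29) = -1, so (2/29)^2 = +1.
Reciprocity: 7 ≡ 3 and 29 ≡ 1 (mod 4), so (7/29) = +(29/7).
Reduce top mod 7: now compute (1/7).
Reached (1/7) = 1. Collecting the sign flips along the way, the symbol is +1.

1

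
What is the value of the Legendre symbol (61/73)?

Euler's criterion: (61/73) ≡ 61^36 (mod 73).
61^2 ≡ 71 (mod 73)
61^4 ≡ 4 (mod 73)
61^8 ≡ 16 (mod 73)
61^16 ≡ 37 (mod 73)
61^32 ≡ 55 (mod 73)
61^36 = 61^(32+4) ≡ 1 (mod 73).
Result is 1, so (61/73) = 1.

1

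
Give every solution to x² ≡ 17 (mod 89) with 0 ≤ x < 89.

89 ≡ 1 (mod 4), so we find a root by search.
Trying successive values, 27² = 729 ≡ 17 (mod 89). The other root is 89 − 27 = 62.

27, 62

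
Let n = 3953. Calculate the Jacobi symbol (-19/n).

First reduce: -19 ≡ 3934 (mod 3953).
Pull out 2: since 3953 ≡ 1 (mod 8), (2/3953) = +1.
Reciprocity: 1967 ≡ 3 and 3953 ≡ 1 (mod 4), so (1967/3953) = +(3953/1967).
Reduce top mod 1967: now compute (19/1967).
Reciprocity: 19 ≡ 3 and 1967 ≡ 3 (mod 4), so (19/1967) = −(1967/19).
Reduce top mod 19: now compute (10/19).
Pull out 2: since 19 ≡ 3 (mod 8), (2/19) = -1.
Reciprocity: 5 ≡ 1 and 19 ≡ 3 (mod 4), so (5/19) = +(19/5).
Reduce top mod 5: now compute (4/5).
Pull out 2^2: since 5 ≡ 5 (mod 8), (2/5) = -1, so (2/5)^2 = +1.
Reached (1/5) = 1. Collecting the sign flips along the way, the symbol is +1.

1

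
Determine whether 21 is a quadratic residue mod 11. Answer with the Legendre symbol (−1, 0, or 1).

-1

First reduce: 21 ≡ 10 (mod 11).
Pull out 2: since 11 ≡ 3 (mod 8), (2/11) = -1.
Reciprocity: 5 ≡ 1 and 11 ≡ 3 (mod 4), so (5/11) = +(11/5).
Reduce top mod 5: now compute (1/5).
Reached (1/5) = 1. Collecting the sign flips along the way, the symbol is -1.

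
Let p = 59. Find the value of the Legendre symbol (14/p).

-1

Pull out 2: since 59 ≡ 3 (mod 8), (2/59) = -1.
Reciprocity: 7 ≡ 3 and 59 ≡ 3 (mod 4), so (7/59) = −(59/7).
Reduce top mod 7: now compute (3/7).
Reciprocity: 3 ≡ 3 and 7 ≡ 3 (mod 4), so (3/7) = −(7/3).
Reduce top mod 3: now compute (1/3).
Reached (1/3) = 1. Collecting the sign flips along the way, the symbol is -1.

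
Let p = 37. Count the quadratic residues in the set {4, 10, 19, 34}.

(4/37) = +1 → QR.
(10/37) = +1 → QR.
(19/37) = -1 → non-residue.
(34/37) = +1 → QR.
Total quadratic residues among the 4: 3.

3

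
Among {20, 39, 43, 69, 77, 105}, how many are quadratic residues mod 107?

3

(20/107) = -1 → non-residue.
(39/107) = +1 → QR.
(43/107) = -1 → non-residue.
(69/107) = +1 → QR.
(77/107) = -1 → non-residue.
(105/107) = +1 → QR.
Total quadratic residues among the 6: 3.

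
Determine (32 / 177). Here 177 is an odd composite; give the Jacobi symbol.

1

Pull out 2^5: since 177 ≡ 1 (mod 8), (2/177) = +1, so (2/177)^5 = +1.
Reached (1/177) = 1. Collecting the sign flips along the way, the symbol is +1.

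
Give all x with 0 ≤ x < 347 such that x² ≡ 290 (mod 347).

45, 302

Since 347 ≡ 3 (mod 4), a square root of 290 is 290^((347+1)/4) = 290^87 mod 347.
Repeated squaring: 290^2≡126, 290^4≡261, 290^8≡109, 290^16≡83, 290^32≡296, 290^64≡172 (mod 347).
290^87 = 290^(64+16+4+2+1) ≡ 302 (mod 347).
Check: 302² = 91204 ≡ 290 (mod 347). The two roots are 45 and 302.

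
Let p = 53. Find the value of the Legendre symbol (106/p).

First reduce: 106 ≡ 0 (mod 53).
Top reduces to 0: gcd > 1, so the symbol is 0.

0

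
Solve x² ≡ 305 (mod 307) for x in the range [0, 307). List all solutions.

108, 199

Since 307 ≡ 3 (mod 4), a square root of 305 is 305^((307+1)/4) = 305^77 mod 307.
Repeated squaring: 305^2≡4, 305^4≡16, 305^8≡256, 305^16≡145, 305^32≡149, 305^64≡97 (mod 307).
305^77 = 305^(64+8+4+1) ≡ 199 (mod 307).
Check: 199² = 39601 ≡ 305 (mod 307). The two roots are 108 and 199.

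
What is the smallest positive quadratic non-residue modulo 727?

3

(2/727) = +1, so 2 is a residue.
(3/727) = −1, so 3 is the smallest positive non-residue mod 727.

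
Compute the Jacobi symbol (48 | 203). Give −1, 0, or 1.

1

Pull out 2^4: since 203 ≡ 3 (mod 8), (2/203) = -1, so (2/203)^4 = +1.
Reciprocity: 3 ≡ 3 and 203 ≡ 3 (mod 4), so (3/203) = −(203/3).
Reduce top mod 3: now compute (2/3).
Pull out 2: since 3 ≡ 3 (mod 8), (2/3) = -1.
Reached (1/3) = 1. Collecting the sign flips along the way, the symbol is +1.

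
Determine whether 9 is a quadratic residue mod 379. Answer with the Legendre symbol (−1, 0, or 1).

Euler's criterion: (9/379) ≡ 9^189 (mod 379).
9^2 ≡ 81 (mod 379)
9^4 ≡ 118 (mod 379)
9^8 ≡ 280 (mod 379)
9^16 ≡ 326 (mod 379)
9^32 ≡ 156 (mod 379)
9^64 ≡ 80 (mod 379)
9^128 ≡ 336 (mod 379)
9^189 = 9^(128+32+16+8+4+1) ≡ 1 (mod 379).
Result is 1, so (9/379) = 1.

1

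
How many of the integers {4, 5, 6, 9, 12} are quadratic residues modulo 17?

2

(4/17) = +1 → QR.
(5/17) = -1 → non-residue.
(6/17) = -1 → non-residue.
(9/17) = +1 → QR.
(12/17) = -1 → non-residue.
Total quadratic residues among the 5: 2.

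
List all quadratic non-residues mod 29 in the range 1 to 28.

Square k = 1,…,14 (k and 29−k give the same square):
1²=1, 2²=4, 3²=9, 4²=16, 5²=25, 6²≡7, 7²≡20, 8²≡6, 9²≡23, 10²≡13, 11²≡5, 12²≡28, 13²≡24, 14²≡22 (mod 29).
The residues are {1, 4, 5, 6, 7, 9, 13, 16, 20, 22, 23, 24, 25, 28}; the non-residues are the remaining 14 nonzero classes.

2, 3, 8, 10, 11, 12, 14, 15, 17, 18, 19, 21, 26, 27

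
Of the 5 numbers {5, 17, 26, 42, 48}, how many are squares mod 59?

(5/59) = +1 → QR.
(17/59) = +1 → QR.
(26/59) = +1 → QR.
(42/59) = -1 → non-residue.
(48/59) = +1 → QR.
Total quadratic residues among the 5: 4.

4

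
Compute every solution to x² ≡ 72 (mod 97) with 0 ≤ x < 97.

97 ≡ 1 (mod 4), so we find a root by search.
Trying successive values, 13² = 169 ≡ 72 (mod 97). The other root is 97 − 13 = 84.

13, 84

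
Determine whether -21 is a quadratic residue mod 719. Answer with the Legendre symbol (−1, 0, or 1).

-1

First reduce: -21 ≡ 698 (mod 719).
Pull out 2: since 719 ≡ 7 (mod 8), (2/719) = +1.
Reciprocity: 349 ≡ 1 and 719 ≡ 3 (mod 4), so (349/719) = +(719/349).
Reduce top mod 349: now compute (21/349).
Reciprocity: 21 ≡ 1 and 349 ≡ 1 (mod 4), so (21/349) = +(349/21).
Reduce top mod 21: now compute (13/21).
Reciprocity: 13 ≡ 1 and 21 ≡ 1 (mod 4), so (13/21) = +(21/13).
Reduce top mod 13: now compute (8/13).
Pull out 2^3: since 13 ≡ 5 (mod 8), (2/13) = -1, so (2/13)^3 = -1.
Reached (1/13) = 1. Collecting the sign flips along the way, the symbol is -1.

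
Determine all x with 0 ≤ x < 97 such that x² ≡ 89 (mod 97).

97 ≡ 1 (mod 4), so we find a root by search.
Trying successive values, 34² = 1156 ≡ 89 (mod 97). The other root is 97 − 34 = 63.

34, 63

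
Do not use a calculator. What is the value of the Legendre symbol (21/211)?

1

Euler's criterion: (21/211) ≡ 21^105 (mod 211).
21^2 ≡ 19 (mod 211)
21^4 ≡ 150 (mod 211)
21^8 ≡ 134 (mod 211)
21^16 ≡ 21 (mod 211)
21^32 ≡ 19 (mod 211)
21^64 ≡ 150 (mod 211)
21^105 = 21^(64+32+8+1) ≡ 1 (mod 211).
Result is 1, so (21/211) = 1.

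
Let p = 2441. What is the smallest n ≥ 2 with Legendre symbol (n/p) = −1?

3

(2/2441) = +1, so 2 is a residue.
(3/2441) = −1, so 3 is the smallest positive non-residue mod 2441.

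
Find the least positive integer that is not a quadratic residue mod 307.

2

(2/307) = −1, so 2 is the smallest positive non-residue mod 307.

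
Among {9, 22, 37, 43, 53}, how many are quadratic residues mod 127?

3

(9/127) = +1 → QR.
(22/127) = +1 → QR.
(37/127) = +1 → QR.
(43/127) = -1 → non-residue.
(53/127) = -1 → non-residue.
Total quadratic residues among the 5: 3.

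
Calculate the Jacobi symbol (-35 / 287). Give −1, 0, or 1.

First reduce: -35 ≡ 252 (mod 287).
Pull out 2^2: since 287 ≡ 7 (mod 8), (2/287) = +1, so (2/287)^2 = +1.
Reciprocity: 63 ≡ 3 and 287 ≡ 3 (mod 4), so (63/287) = −(287/63).
Reduce top mod 63: now compute (35/63).
Reciprocity: 35 ≡ 3 and 63 ≡ 3 (mod 4), so (35/63) = −(63/35).
Reduce top mod 35: now compute (28/35).
Pull out 2^2: since 35 ≡ 3 (mod 8), (2/35) = -1, so (2/35)^2 = +1.
Reciprocity: 7 ≡ 3 and 35 ≡ 3 (mod 4), so (7/35) = −(35/7).
Reduce top mod 7: now compute (0/7).
Top reduces to 0: gcd > 1, so the symbol is 0.

0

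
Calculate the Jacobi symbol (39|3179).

-1

Reciprocity: 39 ≡ 3 and 3179 ≡ 3 (mod 4), so (39/3179) = −(3179/39).
Reduce top mod 39: now compute (20/39).
Pull out 2^2: since 39 ≡ 7 (mod 8), (2/39) = +1, so (2/39)^2 = +1.
Reciprocity: 5 ≡ 1 and 39 ≡ 3 (mod 4), so (5/39) = +(39/5).
Reduce top mod 5: now compute (4/5).
Pull out 2^2: since 5 ≡ 5 (mod 8), (2/5) = -1, so (2/5)^2 = +1.
Reached (1/5) = 1. Collecting the sign flips along the way, the symbol is -1.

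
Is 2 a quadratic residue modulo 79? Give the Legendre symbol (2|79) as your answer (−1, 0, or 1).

Pull out 2: since 79 ≡ 7 (mod 8), (2/79) = +1.
Reached (1/79) = 1. Collecting the sign flips along the way, the symbol is +1.

1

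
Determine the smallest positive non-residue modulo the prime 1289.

(2/1289) = +1, so 2 is a residue.
(3/1289) = −1, so 3 is the smallest positive non-residue mod 1289.

3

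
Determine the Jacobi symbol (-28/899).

First reduce: -28 ≡ 871 (mod 899).
Reciprocity: 871 ≡ 3 and 899 ≡ 3 (mod 4), so (871/899) = −(899/871).
Reduce top mod 871: now compute (28/871).
Pull out 2^2: since 871 ≡ 7 (mod 8), (2/871) = +1, so (2/871)^2 = +1.
Reciprocity: 7 ≡ 3 and 871 ≡ 3 (mod 4), so (7/871) = −(871/7).
Reduce top mod 7: now compute (3/7).
Reciprocity: 3 ≡ 3 and 7 ≡ 3 (mod 4), so (3/7) = −(7/3).
Reduce top mod 3: now compute (1/3).
Reached (1/3) = 1. Collecting the sign flips along the way, the symbol is -1.

-1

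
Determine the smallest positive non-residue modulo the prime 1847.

5

(2/1847) = +1, so 2 is a residue.
(3/1847) = +1, so 3 is a residue.
(4/1847) = +1, so 4 is a residue.
(5/1847) = −1, so 5 is the smallest positive non-residue mod 1847.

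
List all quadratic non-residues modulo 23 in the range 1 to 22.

Square k = 1,…,11 (k and 23−k give the same square):
1²=1, 2²=4, 3²=9, 4²=16, 5²≡2, 6²≡13, 7²≡3, 8²≡18, 9²≡12, 10²≡8, 11²≡6 (mod 23).
The residues are {1, 2, 3, 4, 6, 8, 9, 12, 13, 16, 18}; the non-residues are the remaining 11 nonzero classes.

5,7,10,11,14,15,17,19,20,21,22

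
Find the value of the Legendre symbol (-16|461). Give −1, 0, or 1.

Euler's criterion: (-16/461) ≡ 445^230 (mod 461).
445^2 ≡ 256 (mod 461)
445^4 ≡ 74 (mod 461)
445^8 ≡ 405 (mod 461)
445^16 ≡ 370 (mod 461)
445^32 ≡ 444 (mod 461)
445^64 ≡ 289 (mod 461)
445^128 ≡ 80 (mod 461)
445^230 = 445^(128+64+32+4+2) ≡ 1 (mod 461).
Result is 1, so (-16/461) = 1.

1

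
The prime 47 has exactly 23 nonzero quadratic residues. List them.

Square k = 1,…,23 (k and 47−k give the same square):
1²=1, 2²=4, 3²=9, 4²=16, 5²=25, 6²=36, 7²≡2, 8²≡17, 9²≡34, 10²≡6, 11²≡27, 12²≡3, 13²≡28, 14²≡8, 15²≡37, 16²≡21, 17²≡7, 18²≡42, 19²≡32, 20²≡24, 21²≡18, 22²≡14, 23²≡12 (mod 47).
So the quadratic residues mod 47 are {1, 2, 3, 4, 6, 7, 8, 9, 12, 14, 16, 17, 18, 21, 24, 25, 27, 28, 32, 34, 36, 37, 42}.

1,2,3,4,6,7,8,9,12,14,16,17,18,21,24,25,27,28,32,34,36,37,42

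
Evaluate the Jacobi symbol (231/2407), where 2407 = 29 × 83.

1

Reciprocity: 231 ≡ 3 and 2407 ≡ 3 (mod 4), so (231/2407) = −(2407/231).
Reduce top mod 231: now compute (97/231).
Reciprocity: 97 ≡ 1 and 231 ≡ 3 (mod 4), so (97/231) = +(231/97).
Reduce top mod 97: now compute (37/97).
Reciprocity: 37 ≡ 1 and 97 ≡ 1 (mod 4), so (37/97) = +(97/37).
Reduce top mod 37: now compute (23/37).
Reciprocity: 23 ≡ 3 and 37 ≡ 1 (mod 4), so (23/37) = +(37/23).
Reduce top mod 23: now compute (14/23).
Pull out 2: since 23 ≡ 7 (mod 8), (2/23) = +1.
Reciprocity: 7 ≡ 3 and 23 ≡ 3 (mod 4), so (7/23) = −(23/7).
Reduce top mod 7: now compute (2/7).
Pull out 2: since 7 ≡ 7 (mod 8), (2/7) = +1.
Reached (1/7) = 1. Collecting the sign flips along the way, the symbol is +1.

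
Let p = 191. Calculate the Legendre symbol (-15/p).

-1

First reduce: -15 ≡ 176 (mod 191).
Pull out 2^4: since 191 ≡ 7 (mod 8), (2/191) = +1, so (2/191)^4 = +1.
Reciprocity: 11 ≡ 3 and 191 ≡ 3 (mod 4), so (11/191) = −(191/11).
Reduce top mod 11: now compute (4/11).
Pull out 2^2: since 11 ≡ 3 (mod 8), (2/11) = -1, so (2/11)^2 = +1.
Reached (1/11) = 1. Collecting the sign flips along the way, the symbol is -1.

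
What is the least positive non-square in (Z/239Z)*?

(2/239) = +1, so 2 is a residue.
(3/239) = +1, so 3 is a residue.
(4/239) = +1, so 4 is a residue.
(5/239) = +1, so 5 is a residue.
(6/239) = +1, so 6 is a residue.
(7/239) = −1, so 7 is the smallest positive non-residue mod 239.

7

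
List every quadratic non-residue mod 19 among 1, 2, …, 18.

2, 3, 8, 10, 12, 13, 14, 15, 18

Square k = 1,…,9 (k and 19−k give the same square):
1²=1, 2²=4, 3²=9, 4²=16, 5²≡6, 6²≡17, 7²≡11, 8²≡7, 9²≡5 (mod 19).
The residues are {1, 4, 5, 6, 7, 9, 11, 16, 17}; the non-residues are the remaining 9 nonzero classes.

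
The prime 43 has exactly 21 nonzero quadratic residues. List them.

Square k = 1,…,21 (k and 43−k give the same square):
1²=1, 2²=4, 3²=9, 4²=16, 5²=25, 6²=36, 7²≡6, 8²≡21, 9²≡38, 10²≡14, 11²≡35, 12²≡15, 13²≡40, 14²≡24, 15²≡10, 16²≡41, 17²≡31, 18²≡23, 19²≡17, 20²≡13, 21²≡11 (mod 43).
So the quadratic residues mod 43 are {1, 4, 6, 9, 10, 11, 13, 14, 15, 16, 17, 21, 23, 24, 25, 31, 35, 36, 38, 40, 41}.

1 4 6 9 10 11 13 14 15 16 17 21 23 24 25 31 35 36 38 40 41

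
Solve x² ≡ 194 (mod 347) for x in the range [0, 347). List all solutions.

96, 251

Since 347 ≡ 3 (mod 4), a square root of 194 is 194^((347+1)/4) = 194^87 mod 347.
Repeated squaring: 194^2≡160, 194^4≡269, 194^8≡185, 194^16≡219, 194^32≡75, 194^64≡73 (mod 347).
194^87 = 194^(64+16+4+2+1) ≡ 251 (mod 347).
Check: 251² = 63001 ≡ 194 (mod 347). The two roots are 96 and 251.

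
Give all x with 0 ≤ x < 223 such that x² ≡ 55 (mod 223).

72, 151

Since 223 ≡ 3 (mod 4), a square root of 55 is 55^((223+1)/4) = 55^56 mod 223.
Repeated squaring: 55^2≡126, 55^4≡43, 55^8≡65, 55^16≡211, 55^32≡144 (mod 223).
55^56 = 55^(32+16+8) ≡ 72 (mod 223).
Check: 72² = 5184 ≡ 55 (mod 223). The two roots are 72 and 151.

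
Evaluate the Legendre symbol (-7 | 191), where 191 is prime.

1

Euler's criterion: (-7/191) ≡ 184^95 (mod 191).
184^2 ≡ 49 (mod 191)
184^4 ≡ 109 (mod 191)
184^8 ≡ 39 (mod 191)
184^16 ≡ 184 (mod 191)
184^32 ≡ 49 (mod 191)
184^64 ≡ 109 (mod 191)
184^95 = 184^(64+16+8+4+2+1) ≡ 1 (mod 191).
Result is 1, so (-7/191) = 1.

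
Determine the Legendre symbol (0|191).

0

Top reduces to 0: gcd > 1, so the symbol is 0.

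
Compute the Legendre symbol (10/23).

-1

Pull out 2: since 23 ≡ 7 (mod 8), (2/23) = +1.
Reciprocity: 5 ≡ 1 and 23 ≡ 3 (mod 4), so (5/23) = +(23/5).
Reduce top mod 5: now compute (3/5).
Reciprocity: 3 ≡ 3 and 5 ≡ 1 (mod 4), so (3/5) = +(5/3).
Reduce top mod 3: now compute (2/3).
Pull out 2: since 3 ≡ 3 (mod 8), (2/3) = -1.
Reached (1/3) = 1. Collecting the sign flips along the way, the symbol is -1.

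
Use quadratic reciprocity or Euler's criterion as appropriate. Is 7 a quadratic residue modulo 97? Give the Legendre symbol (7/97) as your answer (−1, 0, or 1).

Euler's criterion: (7/97) ≡ 7^48 (mod 97).
7^2 ≡ 49 (mod 97)
7^4 ≡ 73 (mod 97)
7^8 ≡ 91 (mod 97)
7^16 ≡ 36 (mod 97)
7^32 ≡ 35 (mod 97)
7^48 = 7^(32+16) ≡ 96 (mod 97).
Result is 96 ≡ −1, so (7/97) = −1.

-1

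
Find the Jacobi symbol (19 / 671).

-1

Reciprocity: 19 ≡ 3 and 671 ≡ 3 (mod 4), so (19/671) = −(671/19).
Reduce top mod 19: now compute (6/19).
Pull out 2: since 19 ≡ 3 (mod 8), (2/19) = -1.
Reciprocity: 3 ≡ 3 and 19 ≡ 3 (mod 4), so (3/19) = −(19/3).
Reduce top mod 3: now compute (1/3).
Reached (1/3) = 1. Collecting the sign flips along the way, the symbol is -1.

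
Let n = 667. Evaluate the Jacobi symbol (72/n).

Pull out 2^3: since 667 ≡ 3 (mod 8), (2/667) = -1, so (2/667)^3 = -1.
Reciprocity: 9 ≡ 1 and 667 ≡ 3 (mod 4), so (9/667) = +(667/9).
Reduce top mod 9: now compute (1/9).
Reached (1/9) = 1. Collecting the sign flips along the way, the symbol is -1.

-1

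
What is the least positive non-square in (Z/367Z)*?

(2/367) = +1, so 2 is a residue.
(3/367) = −1, so 3 is the smallest positive non-residue mod 367.

3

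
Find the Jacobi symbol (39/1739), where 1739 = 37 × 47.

Reciprocity: 39 ≡ 3 and 1739 ≡ 3 (mod 4), so (39/1739) = −(1739/39).
Reduce top mod 39: now compute (23/39).
Reciprocity: 23 ≡ 3 and 39 ≡ 3 (mod 4), so (23/39) = −(39/23).
Reduce top mod 23: now compute (16/23).
Pull out 2^4: since 23 ≡ 7 (mod 8), (2/23) = +1, so (2/23)^4 = +1.
Reached (1/23) = 1. Collecting the sign flips along the way, the symbol is +1.

1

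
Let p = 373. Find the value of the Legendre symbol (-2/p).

-1

First reduce: -2 ≡ 371 (mod 373).
Reciprocity: 371 ≡ 3 and 373 ≡ 1 (mod 4), so (371/373) = +(373/371).
Reduce top mod 371: now compute (2/371).
Pull out 2: since 371 ≡ 3 (mod 8), (2/371) = -1.
Reached (1/371) = 1. Collecting the sign flips along the way, the symbol is -1.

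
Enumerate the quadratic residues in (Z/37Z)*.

1,3,4,7,9,10,11,12,16,21,25,26,27,28,30,33,34,36

Square k = 1,…,18 (k and 37−k give the same square):
1²=1, 2²=4, 3²=9, 4²=16, 5²=25, 6²=36, 7²≡12, 8²≡27, 9²≡7, 10²≡26, 11²≡10, 12²≡33, 13²≡21, 14²≡11, 15²≡3, 16²≡34, 17²≡30, 18²≡28 (mod 37).
So the quadratic residues mod 37 are {1, 3, 4, 7, 9, 10, 11, 12, 16, 21, 25, 26, 27, 28, 30, 33, 34, 36}.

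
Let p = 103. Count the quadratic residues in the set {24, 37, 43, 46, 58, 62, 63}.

(24/103) = -1 → non-residue.
(37/103) = -1 → non-residue.
(43/103) = -1 → non-residue.
(46/103) = +1 → QR.
(58/103) = +1 → QR.
(62/103) = -1 → non-residue.
(63/103) = +1 → QR.
Total quadratic residues among the 7: 3.

3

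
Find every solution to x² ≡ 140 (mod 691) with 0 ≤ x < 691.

Since 691 ≡ 3 (mod 4), a square root of 140 is 140^((691+1)/4) = 140^173 mod 691.
Repeated squaring: 140^2≡252, 140^4≡623, 140^8≡478, 140^16≡454, 140^32≡198, 140^64≡508, 140^128≡321 (mod 691).
140^173 = 140^(128+32+8+4+1) ≡ 404 (mod 691).
Check: 404² = 163216 ≡ 140 (mod 691). The two roots are 287 and 404.

287, 404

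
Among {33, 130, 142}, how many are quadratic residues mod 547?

(33/547) = -1 → non-residue.
(130/547) = +1 → QR.
(142/547) = +1 → QR.
Total quadratic residues among the 3: 2.

2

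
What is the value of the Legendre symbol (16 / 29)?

Pull out 2^4: since 29 ≡ 5 (mod 8), (2/29) = -1, so (2/29)^4 = +1.
Reached (1/29) = 1. Collecting the sign flips along the way, the symbol is +1.

1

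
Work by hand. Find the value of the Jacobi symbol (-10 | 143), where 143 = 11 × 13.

1

First reduce: -10 ≡ 133 (mod 143).
Reciprocity: 133 ≡ 1 and 143 ≡ 3 (mod 4), so (133/143) = +(143/133).
Reduce top mod 133: now compute (10/133).
Pull out 2: since 133 ≡ 5 (mod 8), (2/133) = -1.
Reciprocity: 5 ≡ 1 and 133 ≡ 1 (mod 4), so (5/133) = +(133/5).
Reduce top mod 5: now compute (3/5).
Reciprocity: 3 ≡ 3 and 5 ≡ 1 (mod 4), so (3/5) = +(5/3).
Reduce top mod 3: now compute (2/3).
Pull out 2: since 3 ≡ 3 (mod 8), (2/3) = -1.
Reached (1/3) = 1. Collecting the sign flips along the way, the symbol is +1.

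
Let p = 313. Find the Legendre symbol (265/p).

1

Euler's criterion: (265/313) ≡ 265^156 (mod 313).
265^2 ≡ 113 (mod 313)
265^4 ≡ 249 (mod 313)
265^8 ≡ 27 (mod 313)
265^16 ≡ 103 (mod 313)
265^32 ≡ 280 (mod 313)
265^64 ≡ 150 (mod 313)
265^128 ≡ 277 (mod 313)
265^156 = 265^(128+16+8+4) ≡ 1 (mod 313).
Result is 1, so (265/313) = 1.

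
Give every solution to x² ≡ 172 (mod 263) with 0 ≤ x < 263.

Since 263 ≡ 3 (mod 4), a square root of 172 is 172^((263+1)/4) = 172^66 mod 263.
Repeated squaring: 172^2≡128, 172^4≡78, 172^8≡35, 172^16≡173, 172^32≡210, 172^64≡179 (mod 263).
172^66 = 172^(64+2) ≡ 31 (mod 263).
Check: 31² = 961 ≡ 172 (mod 263). The two roots are 31 and 232.

31, 232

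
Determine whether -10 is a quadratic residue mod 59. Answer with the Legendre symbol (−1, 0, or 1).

First reduce: -10 ≡ 49 (mod 59).
Reciprocity: 49 ≡ 1 and 59 ≡ 3 (mod 4), so (49/59) = +(59/49).
Reduce top mod 49: now compute (10/49).
Pull out 2: since 49 ≡ 1 (mod 8), (2/49) = +1.
Reciprocity: 5 ≡ 1 and 49 ≡ 1 (mod 4), so (5/49) = +(49/5).
Reduce top mod 5: now compute (4/5).
Pull out 2^2: since 5 ≡ 5 (mod 8), (2/5) = -1, so (2/5)^2 = +1.
Reached (1/5) = 1. Collecting the sign flips along the way, the symbol is +1.

1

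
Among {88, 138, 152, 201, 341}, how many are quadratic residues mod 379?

3

(88/379) = +1 → QR.
(138/379) = +1 → QR.
(152/379) = -1 → non-residue.
(201/379) = -1 → non-residue.
(341/379) = +1 → QR.
Total quadratic residues among the 5: 3.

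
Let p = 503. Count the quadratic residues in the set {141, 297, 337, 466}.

(141/503) = +1 → QR.
(297/503) = +1 → QR.
(337/503) = -1 → non-residue.
(466/503) = +1 → QR.
Total quadratic residues among the 4: 3.

3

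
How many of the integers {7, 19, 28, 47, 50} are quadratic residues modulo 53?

(7/53) = +1 → QR.
(19/53) = -1 → non-residue.
(28/53) = +1 → QR.
(47/53) = +1 → QR.
(50/53) = -1 → non-residue.
Total quadratic residues among the 5: 3.

3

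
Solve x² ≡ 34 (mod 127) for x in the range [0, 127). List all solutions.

Since 127 ≡ 3 (mod 4), a square root of 34 is 34^((127+1)/4) = 34^32 mod 127.
Repeated squaring: 34^2≡13, 34^4≡42, 34^8≡113, 34^16≡69, 34^32≡62 (mod 127).
34^32 = 34^(32) ≡ 62 (mod 127).
Check: 62² = 3844 ≡ 34 (mod 127). The two roots are 62 and 65.

62, 65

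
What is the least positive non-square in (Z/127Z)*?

(2/127) = +1, so 2 is a residue.
(3/127) = −1, so 3 is the smallest positive non-residue mod 127.

3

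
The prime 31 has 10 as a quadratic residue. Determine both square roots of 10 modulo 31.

Since 31 ≡ 3 (mod 4), a square root of 10 is 10^((31+1)/4) = 10^8 mod 31.
Repeated squaring: 10^2≡7, 10^4≡18, 10^8≡14 (mod 31).
10^8 = 10^(8) ≡ 14 (mod 31).
Check: 14² = 196 ≡ 10 (mod 31). The two roots are 14 and 17.

14, 17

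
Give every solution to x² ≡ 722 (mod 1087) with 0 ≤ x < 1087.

Since 1087 ≡ 3 (mod 4), a square root of 722 is 722^((1087+1)/4) = 722^272 mod 1087.
Repeated squaring: 722^2≡611, 722^4≡480, 722^8≡1043, 722^16≡849, 722^32≡120, 722^64≡269, 722^128≡619, 722^256≡537 (mod 1087).
722^272 = 722^(256+16) ≡ 460 (mod 1087).
Check: 460² = 211600 ≡ 722 (mod 1087). The two roots are 460 and 627.

460, 627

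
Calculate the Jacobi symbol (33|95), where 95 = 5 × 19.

Reciprocity: 33 ≡ 1 and 95 ≡ 3 (mod 4), so (33/95) = +(95/33).
Reduce top mod 33: now compute (29/33).
Reciprocity: 29 ≡ 1 and 33 ≡ 1 (mod 4), so (29/33) = +(33/29).
Reduce top mod 29: now compute (4/29).
Pull out 2^2: since 29 ≡ 5 (mod 8), (2/29) = -1, so (2/29)^2 = +1.
Reached (1/29) = 1. Collecting the sign flips along the way, the symbol is +1.

1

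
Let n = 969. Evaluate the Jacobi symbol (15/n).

Reciprocity: 15 ≡ 3 and 969 ≡ 1 (mod 4), so (15/969) = +(969/15).
Reduce top mod 15: now compute (9/15).
Reciprocity: 9 ≡ 1 and 15 ≡ 3 (mod 4), so (9/15) = +(15/9).
Reduce top mod 9: now compute (6/9).
Pull out 2: since 9 ≡ 1 (mod 8), (2/9) = +1.
Reciprocity: 3 ≡ 3 and 9 ≡ 1 (mod 4), so (3/9) = +(9/3).
Reduce top mod 3: now compute (0/3).
Top reduces to 0: gcd > 1, so the symbol is 0.

0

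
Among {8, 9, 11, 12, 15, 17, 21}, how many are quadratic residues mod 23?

3

(8/23) = +1 → QR.
(9/23) = +1 → QR.
(11/23) = -1 → non-residue.
(12/23) = +1 → QR.
(15/23) = -1 → non-residue.
(17/23) = -1 → non-residue.
(21/23) = -1 → non-residue.
Total quadratic residues among the 7: 3.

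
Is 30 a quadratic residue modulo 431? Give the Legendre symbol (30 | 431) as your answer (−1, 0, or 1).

Euler's criterion: (30/431) ≡ 30^215 (mod 431).
30^2 ≡ 38 (mod 431)
30^4 ≡ 151 (mod 431)
30^8 ≡ 389 (mod 431)
30^16 ≡ 40 (mod 431)
30^32 ≡ 307 (mod 431)
30^64 ≡ 291 (mod 431)
30^128 ≡ 205 (mod 431)
30^215 = 30^(128+64+16+4+2+1) ≡ 1 (mod 431).
Result is 1, so (30/431) = 1.

1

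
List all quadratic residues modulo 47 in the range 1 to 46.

1 2 3 4 6 7 8 9 12 14 16 17 18 21 24 25 27 28 32 34 36 37 42

Square k = 1,…,23 (k and 47−k give the same square):
1²=1, 2²=4, 3²=9, 4²=16, 5²=25, 6²=36, 7²≡2, 8²≡17, 9²≡34, 10²≡6, 11²≡27, 12²≡3, 13²≡28, 14²≡8, 15²≡37, 16²≡21, 17²≡7, 18²≡42, 19²≡32, 20²≡24, 21²≡18, 22²≡14, 23²≡12 (mod 47).
So the quadratic residues mod 47 are {1, 2, 3, 4, 6, 7, 8, 9, 12, 14, 16, 17, 18, 21, 24, 25, 27, 28, 32, 34, 36, 37, 42}.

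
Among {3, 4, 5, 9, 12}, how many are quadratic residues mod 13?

(3/13) = +1 → QR.
(4/13) = +1 → QR.
(5/13) = -1 → non-residue.
(9/13) = +1 → QR.
(12/13) = +1 → QR.
Total quadratic residues among the 5: 4.

4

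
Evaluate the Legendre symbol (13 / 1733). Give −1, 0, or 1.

1

Reciprocity: 13 ≡ 1 and 1733 ≡ 1 (mod 4), so (13/1733) = +(1733/13).
Reduce top mod 13: now compute (4/13).
Pull out 2^2: since 13 ≡ 5 (mod 8), (2/13) = -1, so (2/13)^2 = +1.
Reached (1/13) = 1. Collecting the sign flips along the way, the symbol is +1.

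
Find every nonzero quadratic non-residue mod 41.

Square k = 1,…,20 (k and 41−k give the same square):
1²=1, 2²=4, 3²=9, 4²=16, 5²=25, 6²=36, 7²≡8, 8²≡23, 9²≡40, 10²≡18, 11²≡39, 12²≡21, 13²≡5, 14²≡32, 15²≡20, 16²≡10, 17²≡2, 18²≡37, 19²≡33, 20²≡31 (mod 41).
The residues are {1, 2, 4, 5, 8, 9, 10, 16, 18, 20, 21, 23, 25, 31, 32, 33, 36, 37, 39, 40}; the non-residues are the remaining 20 nonzero classes.

3, 6, 7, 11, 12, 13, 14, 15, 17, 19, 22, 24, 26, 27, 28, 29, 30, 34, 35, 38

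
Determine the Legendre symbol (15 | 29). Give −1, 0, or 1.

-1

Reciprocity: 15 ≡ 3 and 29 ≡ 1 (mod 4), so (15/29) = +(29/15).
Reduce top mod 15: now compute (14/15).
Pull out 2: since 15 ≡ 7 (mod 8), (2/15) = +1.
Reciprocity: 7 ≡ 3 and 15 ≡ 3 (mod 4), so (7/15) = −(15/7).
Reduce top mod 7: now compute (1/7).
Reached (1/7) = 1. Collecting the sign flips along the way, the symbol is -1.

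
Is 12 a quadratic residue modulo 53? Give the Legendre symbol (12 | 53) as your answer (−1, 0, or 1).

-1

Euler's criterion: (12/53) ≡ 12^26 (mod 53).
12^2 ≡ 38 (mod 53)
12^4 ≡ 13 (mod 53)
12^8 ≡ 10 (mod 53)
12^16 ≡ 47 (mod 53)
12^26 = 12^(16+8+2) ≡ 52 (mod 53).
Result is 52 ≡ −1, so (12/53) = −1.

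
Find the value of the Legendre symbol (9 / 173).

1

Reciprocity: 9 ≡ 1 and 173 ≡ 1 (mod 4), so (9/173) = +(173/9).
Reduce top mod 9: now compute (2/9).
Pull out 2: since 9 ≡ 1 (mod 8), (2/9) = +1.
Reached (1/9) = 1. Collecting the sign flips along the way, the symbol is +1.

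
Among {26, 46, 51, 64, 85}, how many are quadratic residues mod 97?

2

(26/97) = -1 → non-residue.
(46/97) = -1 → non-residue.
(51/97) = -1 → non-residue.
(64/97) = +1 → QR.
(85/97) = +1 → QR.
Total quadratic residues among the 5: 2.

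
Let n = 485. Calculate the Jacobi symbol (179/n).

-1

Reciprocity: 179 ≡ 3 and 485 ≡ 1 (mod 4), so (179/485) = +(485/179).
Reduce top mod 179: now compute (127/179).
Reciprocity: 127 ≡ 3 and 179 ≡ 3 (mod 4), so (127/179) = −(179/127).
Reduce top mod 127: now compute (52/127).
Pull out 2^2: since 127 ≡ 7 (mod 8), (2/127) = +1, so (2/127)^2 = +1.
Reciprocity: 13 ≡ 1 and 127 ≡ 3 (mod 4), so (13/127) = +(127/13).
Reduce top mod 13: now compute (10/13).
Pull out 2: since 13 ≡ 5 (mod 8), (2/13) = -1.
Reciprocity: 5 ≡ 1 and 13 ≡ 1 (mod 4), so (5/13) = +(13/5).
Reduce top mod 5: now compute (3/5).
Reciprocity: 3 ≡ 3 and 5 ≡ 1 (mod 4), so (3/5) = +(5/3).
Reduce top mod 3: now compute (2/3).
Pull out 2: since 3 ≡ 3 (mod 8), (2/3) = -1.
Reached (1/3) = 1. Collecting the sign flips along the way, the symbol is -1.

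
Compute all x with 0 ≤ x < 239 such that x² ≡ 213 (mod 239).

Since 239 ≡ 3 (mod 4), a square root of 213 is 213^((239+1)/4) = 213^60 mod 239.
Repeated squaring: 213^2≡198, 213^4≡8, 213^8≡64, 213^16≡33, 213^32≡133 (mod 239).
213^60 = 213^(32+16+8+4) ≡ 90 (mod 239).
Check: 90² = 8100 ≡ 213 (mod 239). The two roots are 90 and 149.

90, 149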